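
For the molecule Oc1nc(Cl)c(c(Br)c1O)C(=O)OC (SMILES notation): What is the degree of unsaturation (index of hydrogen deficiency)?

Molecular formula: C7H5BrClNO4.
DoU = (2C + 2 + N − H − X) / 2, where X is the halogen count and O/S are ignored.
    = (2·7 + 2 + 1 − 5 − 2) / 2 = 10 / 2 = 5.

5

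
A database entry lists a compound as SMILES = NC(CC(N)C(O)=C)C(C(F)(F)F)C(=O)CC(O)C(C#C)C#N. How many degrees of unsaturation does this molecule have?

Degree of unsaturation = (number of rings) + (number of π bonds).
Ring closures in the SMILES: 0.
π bonds: 2 double bonds (each 1 DoU), 2 triple bonds (each 2 DoU) → 6 DoU from unsaturation.
Total DoU = 0 + 6 = 6.

6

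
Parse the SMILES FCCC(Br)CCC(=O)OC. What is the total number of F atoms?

1

Scan the SMILES for F atoms (remember two-letter symbols like Cl and Br are single atoms).
Fluorine count: 1.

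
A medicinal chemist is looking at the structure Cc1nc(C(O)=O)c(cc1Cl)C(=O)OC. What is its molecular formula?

Walk through each heavy atom and fill implicit hydrogens from standard valence (C 4, N 3, O 2, S 2, halogen 1); for lowercase aromatic atoms, an aromatic c carries 1 H when it has two neighbours and 0 H with three, and aromatic n carries 0 H:
  atom 1: C, bond orders sum to 1 (valence 4) → 3 H
  atom 2: aromatic c, 3 neighbours → 0 H
  atom 3: aromatic n, 2 neighbours → 0 H
  atom 4: aromatic c, 3 neighbours → 0 H
  atom 5: C, bond orders sum to 4 (valence 4) → 0 H
  atom 6: O, bond orders sum to 1 (valence 2) → 1 H
  atom 7: O, bond orders sum to 2 (valence 2) → 0 H
  atom 8: aromatic c, 3 neighbours → 0 H
  atom 9: aromatic c, 2 neighbours → 1 H
  atom 10: aromatic c, 3 neighbours → 0 H
  atom 11: Cl (halogen, monovalent) → 0 H
  atom 12: C, bond orders sum to 4 (valence 4) → 0 H
  atom 13: O, bond orders sum to 2 (valence 2) → 0 H
  atom 14: O, bond orders sum to 2 (valence 2) → 0 H
  atom 15: C, bond orders sum to 1 (valence 4) → 3 H
Totals → C:9, H:8, Cl:1, N:1, O:4.

C9H8ClNO4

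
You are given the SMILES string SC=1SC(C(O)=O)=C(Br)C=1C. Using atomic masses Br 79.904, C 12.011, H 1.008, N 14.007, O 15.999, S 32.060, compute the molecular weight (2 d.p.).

253.13 g/mol

First, the molecular formula is C6H5BrO2S2 (counting implicit H from valence).
  Br: 1 × 79.904 = 79.904
  C: 6 × 12.011 = 72.066
  H: 5 × 1.008 = 5.040
  O: 2 × 15.999 = 31.998
  S: 2 × 32.060 = 64.120
Sum: 1×79.904 + 6×12.011 + 5×1.008 + 2×15.999 + 2×32.060 = 253.128 → 253.13 g/mol.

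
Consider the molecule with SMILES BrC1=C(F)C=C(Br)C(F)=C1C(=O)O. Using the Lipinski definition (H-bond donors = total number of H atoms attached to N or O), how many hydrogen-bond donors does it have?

Donors: find every N or O and count the H atoms it carries.
  atom 12 (O): bond orders sum to 2 → 0 H
  atom 13 (O): bond orders sum to 1 → 1 H
Lipinski HBD = 1.

1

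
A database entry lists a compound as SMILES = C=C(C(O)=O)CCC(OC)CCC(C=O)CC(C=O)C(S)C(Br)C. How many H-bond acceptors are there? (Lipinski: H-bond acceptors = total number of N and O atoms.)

N atoms: 0; O atoms: 5.
Lipinski HBA = 0 + 5 = 5.

5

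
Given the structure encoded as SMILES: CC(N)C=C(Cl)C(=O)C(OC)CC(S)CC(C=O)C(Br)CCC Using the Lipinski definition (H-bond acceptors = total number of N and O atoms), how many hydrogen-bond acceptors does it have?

N atoms: 1; O atoms: 3.
Lipinski HBA = 1 + 3 = 4.

4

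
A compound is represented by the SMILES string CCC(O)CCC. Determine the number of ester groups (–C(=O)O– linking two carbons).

Scan the SMILES for the ester motif — none present.
Groups that are present: 1 hydroxyl.

0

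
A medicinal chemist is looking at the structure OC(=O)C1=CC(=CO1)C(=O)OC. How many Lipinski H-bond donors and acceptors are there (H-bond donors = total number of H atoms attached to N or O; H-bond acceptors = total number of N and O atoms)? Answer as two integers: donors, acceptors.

Donors: find every N or O and count the H atoms it carries.
  atom 1 (O): bond orders sum to 1 → 1 H
  atom 3 (O): bond orders sum to 2 → 0 H
  atom 8 (O): bond orders sum to 2 → 0 H
  atom 10 (O): bond orders sum to 2 → 0 H
  atom 11 (O): bond orders sum to 2 → 0 H
Lipinski HBD = 1.
Acceptors: N atoms = 0, O atoms = 5 → HBA = 5.

1, 5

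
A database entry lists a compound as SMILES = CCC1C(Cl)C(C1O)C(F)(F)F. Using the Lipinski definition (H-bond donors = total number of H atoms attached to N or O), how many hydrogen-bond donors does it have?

Donors: find every N or O and count the H atoms it carries.
  atom 8 (O): bond orders sum to 1 → 1 H
Lipinski HBD = 1.

1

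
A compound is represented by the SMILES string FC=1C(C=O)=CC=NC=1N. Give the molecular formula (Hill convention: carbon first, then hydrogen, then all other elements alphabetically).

C6H5FN2O

Walk through each heavy atom and fill implicit hydrogens from standard valence (C 4, N 3, O 2, S 2, halogen 1):
  atom 1: F (halogen, monovalent) → 0 H
  atom 2: C, bond orders sum to 4 (valence 4) → 0 H
  atom 3: C, bond orders sum to 4 (valence 4) → 0 H
  atom 4: C, bond orders sum to 3 (valence 4) → 1 H
  atom 5: O, bond orders sum to 2 (valence 2) → 0 H
  atom 6: C, bond orders sum to 3 (valence 4) → 1 H
  atom 7: C, bond orders sum to 3 (valence 4) → 1 H
  atom 8: N, bond orders sum to 3 (valence 3) → 0 H
  atom 9: C, bond orders sum to 4 (valence 4) → 0 H
  atom 10: N, bond orders sum to 1 (valence 3) → 2 H
Totals → C:6, H:5, F:1, N:2, O:1.
In Hill order: C6H5FN2O.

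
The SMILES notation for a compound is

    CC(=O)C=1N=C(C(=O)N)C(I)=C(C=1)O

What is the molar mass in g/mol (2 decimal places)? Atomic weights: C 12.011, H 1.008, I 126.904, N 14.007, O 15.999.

First, the molecular formula is C8H7IN2O3 (counting implicit H from valence).
  C: 8 × 12.011 = 96.088
  H: 7 × 1.008 = 7.056
  I: 1 × 126.904 = 126.904
  N: 2 × 14.007 = 28.014
  O: 3 × 15.999 = 47.997
Sum: 8×12.011 + 7×1.008 + 1×126.904 + 2×14.007 + 3×15.999 = 306.059 → 306.06 g/mol.

306.06 g/mol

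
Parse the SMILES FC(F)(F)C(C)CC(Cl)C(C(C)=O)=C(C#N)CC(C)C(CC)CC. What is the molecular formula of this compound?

C18H27ClF3NO

Walk through each heavy atom and fill implicit hydrogens from standard valence (C 4, N 3, O 2, S 2, halogen 1):
  atom 1: F (halogen, monovalent) → 0 H
  atom 2: C, bond orders sum to 4 (valence 4) → 0 H
  atom 3: F (halogen, monovalent) → 0 H
  atom 4: F (halogen, monovalent) → 0 H
  atom 5: C, bond orders sum to 3 (valence 4) → 1 H
  atom 6: C, bond orders sum to 1 (valence 4) → 3 H
  atom 7: C, bond orders sum to 2 (valence 4) → 2 H
  atom 8: C, bond orders sum to 3 (valence 4) → 1 H
  atom 9: Cl (halogen, monovalent) → 0 H
  atom 10: C, bond orders sum to 4 (valence 4) → 0 H
  atom 11: C, bond orders sum to 4 (valence 4) → 0 H
  atom 12: C, bond orders sum to 1 (valence 4) → 3 H
  atom 13: O, bond orders sum to 2 (valence 2) → 0 H
  atom 14: C, bond orders sum to 4 (valence 4) → 0 H
  atom 15: C, bond orders sum to 4 (valence 4) → 0 H
  atom 16: N, bond orders sum to 3 (valence 3) → 0 H
  atom 17: C, bond orders sum to 2 (valence 4) → 2 H
  atom 18: C, bond orders sum to 3 (valence 4) → 1 H
  atom 19: C, bond orders sum to 1 (valence 4) → 3 H
  atom 20: C, bond orders sum to 3 (valence 4) → 1 H
  atom 21: C, bond orders sum to 2 (valence 4) → 2 H
  atom 22: C, bond orders sum to 1 (valence 4) → 3 H
  atom 23: C, bond orders sum to 2 (valence 4) → 2 H
  atom 24: C, bond orders sum to 1 (valence 4) → 3 H
Totals → C:18, H:27, Cl:1, F:3, N:1, O:1.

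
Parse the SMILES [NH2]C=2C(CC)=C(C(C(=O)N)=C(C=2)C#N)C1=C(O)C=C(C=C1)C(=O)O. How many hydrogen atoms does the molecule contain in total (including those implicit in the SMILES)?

15

Walk through each heavy atom and fill implicit hydrogens from standard valence (C 4, N 3, O 2, S 2, halogen 1):
  atom 1: N with explicit H count 2
  atom 2: C, bond orders sum to 4 (valence 4) → 0 H
  atom 3: C, bond orders sum to 4 (valence 4) → 0 H
  atom 4: C, bond orders sum to 2 (valence 4) → 2 H
  atom 5: C, bond orders sum to 1 (valence 4) → 3 H
  atom 6: C, bond orders sum to 4 (valence 4) → 0 H
  atom 7: C, bond orders sum to 4 (valence 4) → 0 H
  atom 8: C, bond orders sum to 4 (valence 4) → 0 H
  atom 9: O, bond orders sum to 2 (valence 2) → 0 H
  atom 10: N, bond orders sum to 1 (valence 3) → 2 H
  atom 11: C, bond orders sum to 4 (valence 4) → 0 H
  atom 12: C, bond orders sum to 3 (valence 4) → 1 H
  atom 13: C, bond orders sum to 4 (valence 4) → 0 H
  atom 14: N, bond orders sum to 3 (valence 3) → 0 H
  atom 15: C, bond orders sum to 4 (valence 4) → 0 H
  atom 16: C, bond orders sum to 4 (valence 4) → 0 H
  atom 17: O, bond orders sum to 1 (valence 2) → 1 H
  atom 18: C, bond orders sum to 3 (valence 4) → 1 H
  atom 19: C, bond orders sum to 4 (valence 4) → 0 H
  atom 20: C, bond orders sum to 3 (valence 4) → 1 H
  atom 21: C, bond orders sum to 3 (valence 4) → 1 H
  atom 22: C, bond orders sum to 4 (valence 4) → 0 H
  atom 23: O, bond orders sum to 2 (valence 2) → 0 H
  atom 24: O, bond orders sum to 1 (valence 2) → 1 H
Total hydrogens: 15.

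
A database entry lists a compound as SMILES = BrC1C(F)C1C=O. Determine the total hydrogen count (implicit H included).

4

Walk through each heavy atom and fill implicit hydrogens from standard valence (C 4, N 3, O 2, S 2, halogen 1):
  atom 1: Br (halogen, monovalent) → 0 H
  atom 2: C, bond orders sum to 3 (valence 4) → 1 H
  atom 3: C, bond orders sum to 3 (valence 4) → 1 H
  atom 4: F (halogen, monovalent) → 0 H
  atom 5: C, bond orders sum to 3 (valence 4) → 1 H
  atom 6: C, bond orders sum to 3 (valence 4) → 1 H
  atom 7: O, bond orders sum to 2 (valence 2) → 0 H
Total hydrogens: 4.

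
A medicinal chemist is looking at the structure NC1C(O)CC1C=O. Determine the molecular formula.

C5H9NO2

Walk through each heavy atom and fill implicit hydrogens from standard valence (C 4, N 3, O 2, S 2, halogen 1):
  atom 1: N, bond orders sum to 1 (valence 3) → 2 H
  atom 2: C, bond orders sum to 3 (valence 4) → 1 H
  atom 3: C, bond orders sum to 3 (valence 4) → 1 H
  atom 4: O, bond orders sum to 1 (valence 2) → 1 H
  atom 5: C, bond orders sum to 2 (valence 4) → 2 H
  atom 6: C, bond orders sum to 3 (valence 4) → 1 H
  atom 7: C, bond orders sum to 3 (valence 4) → 1 H
  atom 8: O, bond orders sum to 2 (valence 2) → 0 H
Totals → C:5, H:9, N:1, O:2.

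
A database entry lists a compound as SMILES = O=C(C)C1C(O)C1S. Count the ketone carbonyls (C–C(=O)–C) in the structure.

The ketone motif appears at heavy-atom position 2 in the SMILES.
Other groups present: 1 hydroxyl, 1 thiol.
Ketone count: 1.

1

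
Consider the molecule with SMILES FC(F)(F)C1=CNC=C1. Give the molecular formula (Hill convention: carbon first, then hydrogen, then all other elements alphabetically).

C5H4F3N

Walk through each heavy atom and fill implicit hydrogens from standard valence (C 4, N 3, O 2, S 2, halogen 1):
  atom 1: F (halogen, monovalent) → 0 H
  atom 2: C, bond orders sum to 4 (valence 4) → 0 H
  atom 3: F (halogen, monovalent) → 0 H
  atom 4: F (halogen, monovalent) → 0 H
  atom 5: C, bond orders sum to 4 (valence 4) → 0 H
  atom 6: C, bond orders sum to 3 (valence 4) → 1 H
  atom 7: N, bond orders sum to 2 (valence 3) → 1 H
  atom 8: C, bond orders sum to 3 (valence 4) → 1 H
  atom 9: C, bond orders sum to 3 (valence 4) → 1 H
Totals → C:5, H:4, F:3, N:1.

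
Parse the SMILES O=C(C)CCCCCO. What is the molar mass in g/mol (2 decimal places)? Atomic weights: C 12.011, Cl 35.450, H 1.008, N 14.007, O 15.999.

130.19 g/mol

First, the molecular formula is C7H14O2 (counting implicit H from valence).
  C: 7 × 12.011 = 84.077
  H: 14 × 1.008 = 14.112
  O: 2 × 15.999 = 31.998
Sum: 7×12.011 + 14×1.008 + 2×15.999 = 130.187 → 130.19 g/mol.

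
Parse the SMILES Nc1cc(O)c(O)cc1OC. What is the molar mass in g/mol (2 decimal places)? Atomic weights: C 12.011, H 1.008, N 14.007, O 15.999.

155.15 g/mol

First, the molecular formula is C7H9NO3 (counting implicit H from valence).
  C: 7 × 12.011 = 84.077
  H: 9 × 1.008 = 9.072
  N: 1 × 14.007 = 14.007
  O: 3 × 15.999 = 47.997
Sum: 7×12.011 + 9×1.008 + 1×14.007 + 3×15.999 = 155.153 → 155.15 g/mol.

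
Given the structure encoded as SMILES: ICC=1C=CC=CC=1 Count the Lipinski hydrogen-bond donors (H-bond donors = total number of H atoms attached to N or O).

Donors: find every N or O and count the H atoms it carries.
  (no N or O atoms present)
Lipinski HBD = 0.

0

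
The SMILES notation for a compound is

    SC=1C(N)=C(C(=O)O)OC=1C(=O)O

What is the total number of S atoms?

Scan the SMILES for S atoms (remember two-letter symbols like Cl and Br are single atoms).
Sulfur count: 1.

1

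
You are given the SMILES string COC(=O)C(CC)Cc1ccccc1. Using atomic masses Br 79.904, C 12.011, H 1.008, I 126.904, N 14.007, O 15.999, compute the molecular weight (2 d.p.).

First, the molecular formula is C12H16O2 (counting implicit H from valence).
  C: 12 × 12.011 = 144.132
  H: 16 × 1.008 = 16.128
  O: 2 × 15.999 = 31.998
Sum: 12×12.011 + 16×1.008 + 2×15.999 = 192.258 → 192.26 g/mol.

192.26 g/mol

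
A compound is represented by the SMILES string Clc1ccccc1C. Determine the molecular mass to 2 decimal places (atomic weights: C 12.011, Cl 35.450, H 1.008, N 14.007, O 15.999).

First, the molecular formula is C7H7Cl (counting implicit H from valence).
  C: 7 × 12.011 = 84.077
  Cl: 1 × 35.450 = 35.450
  H: 7 × 1.008 = 7.056
Sum: 7×12.011 + 1×35.450 + 7×1.008 = 126.583 → 126.58 g/mol.

126.58 g/mol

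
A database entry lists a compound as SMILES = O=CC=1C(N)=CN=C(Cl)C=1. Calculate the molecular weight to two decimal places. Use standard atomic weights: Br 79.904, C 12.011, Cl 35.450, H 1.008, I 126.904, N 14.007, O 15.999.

156.57 g/mol

First, the molecular formula is C6H5ClN2O (counting implicit H from valence).
  C: 6 × 12.011 = 72.066
  Cl: 1 × 35.450 = 35.450
  H: 5 × 1.008 = 5.040
  N: 2 × 14.007 = 28.014
  O: 1 × 15.999 = 15.999
Sum: 6×12.011 + 1×35.450 + 5×1.008 + 2×14.007 + 1×15.999 = 156.569 → 156.57 g/mol.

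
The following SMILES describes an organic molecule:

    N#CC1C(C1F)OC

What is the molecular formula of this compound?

C5H6FNO

Walk through each heavy atom and fill implicit hydrogens from standard valence (C 4, N 3, O 2, S 2, halogen 1):
  atom 1: N, bond orders sum to 3 (valence 3) → 0 H
  atom 2: C, bond orders sum to 4 (valence 4) → 0 H
  atom 3: C, bond orders sum to 3 (valence 4) → 1 H
  atom 4: C, bond orders sum to 3 (valence 4) → 1 H
  atom 5: C, bond orders sum to 3 (valence 4) → 1 H
  atom 6: F (halogen, monovalent) → 0 H
  atom 7: O, bond orders sum to 2 (valence 2) → 0 H
  atom 8: C, bond orders sum to 1 (valence 4) → 3 H
Totals → C:5, H:6, F:1, N:1, O:1.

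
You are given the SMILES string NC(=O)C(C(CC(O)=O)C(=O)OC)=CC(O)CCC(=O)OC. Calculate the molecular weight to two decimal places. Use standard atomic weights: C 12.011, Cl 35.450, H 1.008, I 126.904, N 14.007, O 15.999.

First, the molecular formula is C13H19NO8 (counting implicit H from valence).
  C: 13 × 12.011 = 156.143
  H: 19 × 1.008 = 19.152
  N: 1 × 14.007 = 14.007
  O: 8 × 15.999 = 127.992
Sum: 13×12.011 + 19×1.008 + 1×14.007 + 8×15.999 = 317.294 → 317.29 g/mol.

317.29 g/mol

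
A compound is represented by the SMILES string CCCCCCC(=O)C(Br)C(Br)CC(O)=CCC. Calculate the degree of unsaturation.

2

Molecular formula: C14H24Br2O2.
DoU = (2C + 2 + N − H − X) / 2, where X is the halogen count and O/S are ignored.
    = (2·14 + 2 + 0 − 24 − 2) / 2 = 4 / 2 = 2.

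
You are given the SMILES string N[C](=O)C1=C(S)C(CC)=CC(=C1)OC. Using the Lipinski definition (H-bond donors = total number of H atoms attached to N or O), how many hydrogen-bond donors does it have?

Donors: find every N or O and count the H atoms it carries.
  atom 1 (N): bond orders sum to 1 → 2 H
  atom 3 (O): bond orders sum to 2 → 0 H
  atom 13 (O): bond orders sum to 2 → 0 H
Lipinski HBD = 2.

2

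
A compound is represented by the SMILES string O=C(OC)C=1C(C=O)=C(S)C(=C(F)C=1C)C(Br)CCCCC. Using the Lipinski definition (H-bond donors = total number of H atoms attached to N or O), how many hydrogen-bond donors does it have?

0

Donors: find every N or O and count the H atoms it carries.
  atom 1 (O): bond orders sum to 2 → 0 H
  atom 3 (O): bond orders sum to 2 → 0 H
  atom 8 (O): bond orders sum to 2 → 0 H
Lipinski HBD = 0.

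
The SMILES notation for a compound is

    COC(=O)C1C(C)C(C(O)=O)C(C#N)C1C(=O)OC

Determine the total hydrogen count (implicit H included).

Walk through each heavy atom and fill implicit hydrogens from standard valence (C 4, N 3, O 2, S 2, halogen 1):
  atom 1: C, bond orders sum to 1 (valence 4) → 3 H
  atom 2: O, bond orders sum to 2 (valence 2) → 0 H
  atom 3: C, bond orders sum to 4 (valence 4) → 0 H
  atom 4: O, bond orders sum to 2 (valence 2) → 0 H
  atom 5: C, bond orders sum to 3 (valence 4) → 1 H
  atom 6: C, bond orders sum to 3 (valence 4) → 1 H
  atom 7: C, bond orders sum to 1 (valence 4) → 3 H
  atom 8: C, bond orders sum to 3 (valence 4) → 1 H
  atom 9: C, bond orders sum to 4 (valence 4) → 0 H
  atom 10: O, bond orders sum to 1 (valence 2) → 1 H
  atom 11: O, bond orders sum to 2 (valence 2) → 0 H
  atom 12: C, bond orders sum to 3 (valence 4) → 1 H
  atom 13: C, bond orders sum to 4 (valence 4) → 0 H
  atom 14: N, bond orders sum to 3 (valence 3) → 0 H
  atom 15: C, bond orders sum to 3 (valence 4) → 1 H
  atom 16: C, bond orders sum to 4 (valence 4) → 0 H
  atom 17: O, bond orders sum to 2 (valence 2) → 0 H
  atom 18: O, bond orders sum to 2 (valence 2) → 0 H
  atom 19: C, bond orders sum to 1 (valence 4) → 3 H
Total hydrogens: 15.

15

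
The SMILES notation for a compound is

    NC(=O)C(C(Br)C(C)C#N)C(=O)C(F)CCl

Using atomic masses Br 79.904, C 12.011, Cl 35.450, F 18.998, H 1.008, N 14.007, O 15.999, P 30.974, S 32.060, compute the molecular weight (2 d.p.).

First, the molecular formula is C9H11BrClFN2O2 (counting implicit H from valence).
  Br: 1 × 79.904 = 79.904
  C: 9 × 12.011 = 108.099
  Cl: 1 × 35.450 = 35.450
  F: 1 × 18.998 = 18.998
  H: 11 × 1.008 = 11.088
  N: 2 × 14.007 = 28.014
  O: 2 × 15.999 = 31.998
Sum: 1×79.904 + 9×12.011 + 1×35.450 + 1×18.998 + 11×1.008 + 2×14.007 + 2×15.999 = 313.551 → 313.55 g/mol.

313.55 g/mol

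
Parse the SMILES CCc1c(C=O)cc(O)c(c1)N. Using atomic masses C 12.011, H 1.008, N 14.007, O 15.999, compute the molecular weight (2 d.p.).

165.19 g/mol

First, the molecular formula is C9H11NO2 (counting implicit H from valence).
  C: 9 × 12.011 = 108.099
  H: 11 × 1.008 = 11.088
  N: 1 × 14.007 = 14.007
  O: 2 × 15.999 = 31.998
Sum: 9×12.011 + 11×1.008 + 1×14.007 + 2×15.999 = 165.192 → 165.19 g/mol.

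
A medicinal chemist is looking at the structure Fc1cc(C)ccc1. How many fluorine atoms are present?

1

Scan the SMILES for F atoms (remember two-letter symbols like Cl and Br are single atoms).
Fluorine count: 1.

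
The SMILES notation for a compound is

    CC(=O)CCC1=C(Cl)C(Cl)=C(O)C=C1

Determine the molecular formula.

C10H10Cl2O2

Walk through each heavy atom and fill implicit hydrogens from standard valence (C 4, N 3, O 2, S 2, halogen 1):
  atom 1: C, bond orders sum to 1 (valence 4) → 3 H
  atom 2: C, bond orders sum to 4 (valence 4) → 0 H
  atom 3: O, bond orders sum to 2 (valence 2) → 0 H
  atom 4: C, bond orders sum to 2 (valence 4) → 2 H
  atom 5: C, bond orders sum to 2 (valence 4) → 2 H
  atom 6: C, bond orders sum to 4 (valence 4) → 0 H
  atom 7: C, bond orders sum to 4 (valence 4) → 0 H
  atom 8: Cl (halogen, monovalent) → 0 H
  atom 9: C, bond orders sum to 4 (valence 4) → 0 H
  atom 10: Cl (halogen, monovalent) → 0 H
  atom 11: C, bond orders sum to 4 (valence 4) → 0 H
  atom 12: O, bond orders sum to 1 (valence 2) → 1 H
  atom 13: C, bond orders sum to 3 (valence 4) → 1 H
  atom 14: C, bond orders sum to 3 (valence 4) → 1 H
Totals → C:10, H:10, Cl:2, O:2.
In Hill order: C10H10Cl2O2.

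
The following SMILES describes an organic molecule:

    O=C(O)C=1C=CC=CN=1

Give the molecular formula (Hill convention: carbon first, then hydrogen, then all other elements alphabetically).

Walk through each heavy atom and fill implicit hydrogens from standard valence (C 4, N 3, O 2, S 2, halogen 1):
  atom 1: O, bond orders sum to 2 (valence 2) → 0 H
  atom 2: C, bond orders sum to 4 (valence 4) → 0 H
  atom 3: O, bond orders sum to 1 (valence 2) → 1 H
  atom 4: C, bond orders sum to 4 (valence 4) → 0 H
  atom 5: C, bond orders sum to 3 (valence 4) → 1 H
  atom 6: C, bond orders sum to 3 (valence 4) → 1 H
  atom 7: C, bond orders sum to 3 (valence 4) → 1 H
  atom 8: C, bond orders sum to 3 (valence 4) → 1 H
  atom 9: N, bond orders sum to 3 (valence 3) → 0 H
Totals → C:6, H:5, N:1, O:2.

C6H5NO2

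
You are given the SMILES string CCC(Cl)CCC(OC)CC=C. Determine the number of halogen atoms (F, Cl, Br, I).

Halogen atoms appear at heavy-atom position 4 (1×Cl).
Other groups present: 1 alkene, 1 ether.
Halogen count: 1.

1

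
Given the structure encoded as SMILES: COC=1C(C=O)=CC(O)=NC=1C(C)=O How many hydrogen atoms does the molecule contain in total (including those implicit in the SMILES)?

9

Walk through each heavy atom and fill implicit hydrogens from standard valence (C 4, N 3, O 2, S 2, halogen 1):
  atom 1: C, bond orders sum to 1 (valence 4) → 3 H
  atom 2: O, bond orders sum to 2 (valence 2) → 0 H
  atom 3: C, bond orders sum to 4 (valence 4) → 0 H
  atom 4: C, bond orders sum to 4 (valence 4) → 0 H
  atom 5: C, bond orders sum to 3 (valence 4) → 1 H
  atom 6: O, bond orders sum to 2 (valence 2) → 0 H
  atom 7: C, bond orders sum to 3 (valence 4) → 1 H
  atom 8: C, bond orders sum to 4 (valence 4) → 0 H
  atom 9: O, bond orders sum to 1 (valence 2) → 1 H
  atom 10: N, bond orders sum to 3 (valence 3) → 0 H
  atom 11: C, bond orders sum to 4 (valence 4) → 0 H
  atom 12: C, bond orders sum to 4 (valence 4) → 0 H
  atom 13: C, bond orders sum to 1 (valence 4) → 3 H
  atom 14: O, bond orders sum to 2 (valence 2) → 0 H
Total hydrogens: 9.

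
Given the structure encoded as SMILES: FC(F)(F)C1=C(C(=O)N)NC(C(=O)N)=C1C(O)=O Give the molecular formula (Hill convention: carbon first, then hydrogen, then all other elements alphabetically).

Walk through each heavy atom and fill implicit hydrogens from standard valence (C 4, N 3, O 2, S 2, halogen 1):
  atom 1: F (halogen, monovalent) → 0 H
  atom 2: C, bond orders sum to 4 (valence 4) → 0 H
  atom 3: F (halogen, monovalent) → 0 H
  atom 4: F (halogen, monovalent) → 0 H
  atom 5: C, bond orders sum to 4 (valence 4) → 0 H
  atom 6: C, bond orders sum to 4 (valence 4) → 0 H
  atom 7: C, bond orders sum to 4 (valence 4) → 0 H
  atom 8: O, bond orders sum to 2 (valence 2) → 0 H
  atom 9: N, bond orders sum to 1 (valence 3) → 2 H
  atom 10: N, bond orders sum to 2 (valence 3) → 1 H
  atom 11: C, bond orders sum to 4 (valence 4) → 0 H
  atom 12: C, bond orders sum to 4 (valence 4) → 0 H
  atom 13: O, bond orders sum to 2 (valence 2) → 0 H
  atom 14: N, bond orders sum to 1 (valence 3) → 2 H
  atom 15: C, bond orders sum to 4 (valence 4) → 0 H
  atom 16: C, bond orders sum to 4 (valence 4) → 0 H
  atom 17: O, bond orders sum to 1 (valence 2) → 1 H
  atom 18: O, bond orders sum to 2 (valence 2) → 0 H
Totals → C:8, H:6, F:3, N:3, O:4.

C8H6F3N3O4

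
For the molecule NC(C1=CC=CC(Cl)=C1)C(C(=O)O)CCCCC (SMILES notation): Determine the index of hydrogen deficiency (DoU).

Molecular formula: C14H20ClNO2.
DoU = (2C + 2 + N − H − X) / 2, where X is the halogen count and O/S are ignored.
    = (2·14 + 2 + 1 − 20 − 1) / 2 = 10 / 2 = 5.

5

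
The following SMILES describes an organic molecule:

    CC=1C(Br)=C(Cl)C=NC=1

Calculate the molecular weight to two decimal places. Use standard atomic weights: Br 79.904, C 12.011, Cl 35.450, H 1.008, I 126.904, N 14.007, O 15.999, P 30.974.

206.47 g/mol

First, the molecular formula is C6H5BrClN (counting implicit H from valence).
  Br: 1 × 79.904 = 79.904
  C: 6 × 12.011 = 72.066
  Cl: 1 × 35.450 = 35.450
  H: 5 × 1.008 = 5.040
  N: 1 × 14.007 = 14.007
Sum: 1×79.904 + 6×12.011 + 1×35.450 + 5×1.008 + 1×14.007 = 206.467 → 206.47 g/mol.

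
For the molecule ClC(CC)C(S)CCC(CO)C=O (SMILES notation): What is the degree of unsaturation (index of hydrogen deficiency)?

Degree of unsaturation = (number of rings) + (number of π bonds).
Ring closures in the SMILES: 0.
π bonds: 1 double bond (each 1 DoU) → 1 DoU from unsaturation.
Total DoU = 0 + 1 = 1.

1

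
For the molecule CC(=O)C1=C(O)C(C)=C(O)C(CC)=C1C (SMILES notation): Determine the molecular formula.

C12H16O3

Walk through each heavy atom and fill implicit hydrogens from standard valence (C 4, N 3, O 2, S 2, halogen 1):
  atom 1: C, bond orders sum to 1 (valence 4) → 3 H
  atom 2: C, bond orders sum to 4 (valence 4) → 0 H
  atom 3: O, bond orders sum to 2 (valence 2) → 0 H
  atom 4: C, bond orders sum to 4 (valence 4) → 0 H
  atom 5: C, bond orders sum to 4 (valence 4) → 0 H
  atom 6: O, bond orders sum to 1 (valence 2) → 1 H
  atom 7: C, bond orders sum to 4 (valence 4) → 0 H
  atom 8: C, bond orders sum to 1 (valence 4) → 3 H
  atom 9: C, bond orders sum to 4 (valence 4) → 0 H
  atom 10: O, bond orders sum to 1 (valence 2) → 1 H
  atom 11: C, bond orders sum to 4 (valence 4) → 0 H
  atom 12: C, bond orders sum to 2 (valence 4) → 2 H
  atom 13: C, bond orders sum to 1 (valence 4) → 3 H
  atom 14: C, bond orders sum to 4 (valence 4) → 0 H
  atom 15: C, bond orders sum to 1 (valence 4) → 3 H
Totals → C:12, H:16, O:3.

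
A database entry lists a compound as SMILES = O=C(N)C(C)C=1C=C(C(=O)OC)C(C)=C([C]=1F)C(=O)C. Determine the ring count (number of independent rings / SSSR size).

In SMILES, each pair of matching ring-closure digits denotes one ring-closing bond; the number of such bonds equals the number of independent rings.
Ring-closure bonds here: 1.

1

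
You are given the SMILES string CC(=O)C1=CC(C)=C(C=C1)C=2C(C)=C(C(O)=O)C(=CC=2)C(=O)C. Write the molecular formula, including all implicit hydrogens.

Walk through each heavy atom and fill implicit hydrogens from standard valence (C 4, N 3, O 2, S 2, halogen 1):
  atom 1: C, bond orders sum to 1 (valence 4) → 3 H
  atom 2: C, bond orders sum to 4 (valence 4) → 0 H
  atom 3: O, bond orders sum to 2 (valence 2) → 0 H
  atom 4: C, bond orders sum to 4 (valence 4) → 0 H
  atom 5: C, bond orders sum to 3 (valence 4) → 1 H
  atom 6: C, bond orders sum to 4 (valence 4) → 0 H
  atom 7: C, bond orders sum to 1 (valence 4) → 3 H
  atom 8: C, bond orders sum to 4 (valence 4) → 0 H
  atom 9: C, bond orders sum to 3 (valence 4) → 1 H
  atom 10: C, bond orders sum to 3 (valence 4) → 1 H
  atom 11: C, bond orders sum to 4 (valence 4) → 0 H
  atom 12: C, bond orders sum to 4 (valence 4) → 0 H
  atom 13: C, bond orders sum to 1 (valence 4) → 3 H
  atom 14: C, bond orders sum to 4 (valence 4) → 0 H
  atom 15: C, bond orders sum to 4 (valence 4) → 0 H
  atom 16: O, bond orders sum to 1 (valence 2) → 1 H
  atom 17: O, bond orders sum to 2 (valence 2) → 0 H
  atom 18: C, bond orders sum to 4 (valence 4) → 0 H
  atom 19: C, bond orders sum to 3 (valence 4) → 1 H
  atom 20: C, bond orders sum to 3 (valence 4) → 1 H
  atom 21: C, bond orders sum to 4 (valence 4) → 0 H
  atom 22: O, bond orders sum to 2 (valence 2) → 0 H
  atom 23: C, bond orders sum to 1 (valence 4) → 3 H
Totals → C:19, H:18, O:4.

C19H18O4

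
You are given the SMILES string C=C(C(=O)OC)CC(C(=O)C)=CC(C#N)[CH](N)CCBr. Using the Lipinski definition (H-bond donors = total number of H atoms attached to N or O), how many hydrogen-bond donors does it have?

2

Donors: find every N or O and count the H atoms it carries.
  atom 4 (O): bond orders sum to 2 → 0 H
  atom 5 (O): bond orders sum to 2 → 0 H
  atom 10 (O): bond orders sum to 2 → 0 H
  atom 15 (N): bond orders sum to 3 → 0 H
  atom 17 (N): bond orders sum to 1 → 2 H
Lipinski HBD = 2.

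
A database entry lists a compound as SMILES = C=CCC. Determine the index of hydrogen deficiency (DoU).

Degree of unsaturation = (number of rings) + (number of π bonds).
Ring closures in the SMILES: 0.
π bonds: 1 double bond (each 1 DoU) → 1 DoU from unsaturation.
Total DoU = 0 + 1 = 1.

1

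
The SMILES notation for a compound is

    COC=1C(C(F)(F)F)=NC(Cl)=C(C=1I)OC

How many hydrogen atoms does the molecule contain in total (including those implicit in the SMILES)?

6

Walk through each heavy atom and fill implicit hydrogens from standard valence (C 4, N 3, O 2, S 2, halogen 1):
  atom 1: C, bond orders sum to 1 (valence 4) → 3 H
  atom 2: O, bond orders sum to 2 (valence 2) → 0 H
  atom 3: C, bond orders sum to 4 (valence 4) → 0 H
  atom 4: C, bond orders sum to 4 (valence 4) → 0 H
  atom 5: C, bond orders sum to 4 (valence 4) → 0 H
  atom 6: F (halogen, monovalent) → 0 H
  atom 7: F (halogen, monovalent) → 0 H
  atom 8: F (halogen, monovalent) → 0 H
  atom 9: N, bond orders sum to 3 (valence 3) → 0 H
  atom 10: C, bond orders sum to 4 (valence 4) → 0 H
  atom 11: Cl (halogen, monovalent) → 0 H
  atom 12: C, bond orders sum to 4 (valence 4) → 0 H
  atom 13: C, bond orders sum to 4 (valence 4) → 0 H
  atom 14: I (halogen, monovalent) → 0 H
  atom 15: O, bond orders sum to 2 (valence 2) → 0 H
  atom 16: C, bond orders sum to 1 (valence 4) → 3 H
Total hydrogens: 6.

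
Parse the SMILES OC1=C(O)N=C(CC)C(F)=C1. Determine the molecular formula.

Walk through each heavy atom and fill implicit hydrogens from standard valence (C 4, N 3, O 2, S 2, halogen 1):
  atom 1: O, bond orders sum to 1 (valence 2) → 1 H
  atom 2: C, bond orders sum to 4 (valence 4) → 0 H
  atom 3: C, bond orders sum to 4 (valence 4) → 0 H
  atom 4: O, bond orders sum to 1 (valence 2) → 1 H
  atom 5: N, bond orders sum to 3 (valence 3) → 0 H
  atom 6: C, bond orders sum to 4 (valence 4) → 0 H
  atom 7: C, bond orders sum to 2 (valence 4) → 2 H
  atom 8: C, bond orders sum to 1 (valence 4) → 3 H
  atom 9: C, bond orders sum to 4 (valence 4) → 0 H
  atom 10: F (halogen, monovalent) → 0 H
  atom 11: C, bond orders sum to 3 (valence 4) → 1 H
Totals → C:7, H:8, F:1, N:1, O:2.
In Hill order: C7H8FNO2.

C7H8FNO2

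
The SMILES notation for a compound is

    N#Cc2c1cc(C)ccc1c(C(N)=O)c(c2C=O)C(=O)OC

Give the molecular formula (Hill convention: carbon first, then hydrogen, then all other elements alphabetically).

Walk through each heavy atom and fill implicit hydrogens from standard valence (C 4, N 3, O 2, S 2, halogen 1); for lowercase aromatic atoms, an aromatic c carries 1 H when it has two neighbours and 0 H with three, and aromatic n carries 0 H:
  atom 1: N, bond orders sum to 3 (valence 3) → 0 H
  atom 2: C, bond orders sum to 4 (valence 4) → 0 H
  atom 3: aromatic c, 3 neighbours → 0 H
  atom 4: aromatic c, 3 neighbours → 0 H
  atom 5: aromatic c, 2 neighbours → 1 H
  atom 6: aromatic c, 3 neighbours → 0 H
  atom 7: C, bond orders sum to 1 (valence 4) → 3 H
  atom 8: aromatic c, 2 neighbours → 1 H
  atom 9: aromatic c, 2 neighbours → 1 H
  atom 10: aromatic c, 3 neighbours → 0 H
  atom 11: aromatic c, 3 neighbours → 0 H
  atom 12: C, bond orders sum to 4 (valence 4) → 0 H
  atom 13: N, bond orders sum to 1 (valence 3) → 2 H
  atom 14: O, bond orders sum to 2 (valence 2) → 0 H
  atom 15: aromatic c, 3 neighbours → 0 H
  atom 16: aromatic c, 3 neighbours → 0 H
  atom 17: C, bond orders sum to 3 (valence 4) → 1 H
  atom 18: O, bond orders sum to 2 (valence 2) → 0 H
  atom 19: C, bond orders sum to 4 (valence 4) → 0 H
  atom 20: O, bond orders sum to 2 (valence 2) → 0 H
  atom 21: O, bond orders sum to 2 (valence 2) → 0 H
  atom 22: C, bond orders sum to 1 (valence 4) → 3 H
Totals → C:16, H:12, N:2, O:4.

C16H12N2O4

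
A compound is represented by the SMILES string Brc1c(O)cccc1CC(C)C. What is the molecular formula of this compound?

Walk through each heavy atom and fill implicit hydrogens from standard valence (C 4, N 3, O 2, S 2, halogen 1); for lowercase aromatic atoms, an aromatic c carries 1 H when it has two neighbours and 0 H with three, and aromatic n carries 0 H:
  atom 1: Br (halogen, monovalent) → 0 H
  atom 2: aromatic c, 3 neighbours → 0 H
  atom 3: aromatic c, 3 neighbours → 0 H
  atom 4: O, bond orders sum to 1 (valence 2) → 1 H
  atom 5: aromatic c, 2 neighbours → 1 H
  atom 6: aromatic c, 2 neighbours → 1 H
  atom 7: aromatic c, 2 neighbours → 1 H
  atom 8: aromatic c, 3 neighbours → 0 H
  atom 9: C, bond orders sum to 2 (valence 4) → 2 H
  atom 10: C, bond orders sum to 3 (valence 4) → 1 H
  atom 11: C, bond orders sum to 1 (valence 4) → 3 H
  atom 12: C, bond orders sum to 1 (valence 4) → 3 H
Totals → C:10, H:13, Br:1, O:1.

C10H13BrO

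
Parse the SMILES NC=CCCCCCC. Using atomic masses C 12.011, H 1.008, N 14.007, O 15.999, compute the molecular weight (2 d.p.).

127.23 g/mol

First, the molecular formula is C8H17N (counting implicit H from valence).
  C: 8 × 12.011 = 96.088
  H: 17 × 1.008 = 17.136
  N: 1 × 14.007 = 14.007
Sum: 8×12.011 + 17×1.008 + 1×14.007 = 127.231 → 127.23 g/mol.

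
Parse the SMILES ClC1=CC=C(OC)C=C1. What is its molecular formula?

C7H7ClO

Walk through each heavy atom and fill implicit hydrogens from standard valence (C 4, N 3, O 2, S 2, halogen 1):
  atom 1: Cl (halogen, monovalent) → 0 H
  atom 2: C, bond orders sum to 4 (valence 4) → 0 H
  atom 3: C, bond orders sum to 3 (valence 4) → 1 H
  atom 4: C, bond orders sum to 3 (valence 4) → 1 H
  atom 5: C, bond orders sum to 4 (valence 4) → 0 H
  atom 6: O, bond orders sum to 2 (valence 2) → 0 H
  atom 7: C, bond orders sum to 1 (valence 4) → 3 H
  atom 8: C, bond orders sum to 3 (valence 4) → 1 H
  atom 9: C, bond orders sum to 3 (valence 4) → 1 H
Totals → C:7, H:7, Cl:1, O:1.
In Hill order: C7H7ClO.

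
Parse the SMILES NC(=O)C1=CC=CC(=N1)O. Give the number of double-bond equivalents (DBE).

Degree of unsaturation = (number of rings) + (number of π bonds).
Ring closures in the SMILES: 1.
π bonds: 4 double bonds (each 1 DoU) → 4 DoU from unsaturation.
Total DoU = 1 + 4 = 5.

5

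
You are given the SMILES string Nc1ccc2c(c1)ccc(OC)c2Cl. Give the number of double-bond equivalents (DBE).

7

Molecular formula: C11H10ClNO.
DoU = (2C + 2 + N − H − X) / 2, where X is the halogen count and O/S are ignored.
    = (2·11 + 2 + 1 − 10 − 1) / 2 = 14 / 2 = 7.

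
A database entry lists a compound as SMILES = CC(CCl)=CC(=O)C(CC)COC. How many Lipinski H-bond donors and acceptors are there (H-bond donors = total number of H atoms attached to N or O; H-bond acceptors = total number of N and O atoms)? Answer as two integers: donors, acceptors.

0, 2

Donors: find every N or O and count the H atoms it carries.
  atom 7 (O): bond orders sum to 2 → 0 H
  atom 12 (O): bond orders sum to 2 → 0 H
Lipinski HBD = 0.
Acceptors: N atoms = 0, O atoms = 2 → HBA = 2.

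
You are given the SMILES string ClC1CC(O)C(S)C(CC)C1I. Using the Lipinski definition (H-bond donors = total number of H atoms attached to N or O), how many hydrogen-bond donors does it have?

Donors: find every N or O and count the H atoms it carries.
  atom 5 (O): bond orders sum to 1 → 1 H
Lipinski HBD = 1.

1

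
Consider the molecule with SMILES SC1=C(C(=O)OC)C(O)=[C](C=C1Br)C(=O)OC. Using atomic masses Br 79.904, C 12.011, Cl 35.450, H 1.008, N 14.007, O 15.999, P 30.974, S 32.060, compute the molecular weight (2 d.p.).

321.14 g/mol

First, the molecular formula is C10H9BrO5S (counting implicit H from valence).
  Br: 1 × 79.904 = 79.904
  C: 10 × 12.011 = 120.110
  H: 9 × 1.008 = 9.072
  O: 5 × 15.999 = 79.995
  S: 1 × 32.060 = 32.060
Sum: 1×79.904 + 10×12.011 + 9×1.008 + 5×15.999 + 1×32.060 = 321.141 → 321.14 g/mol.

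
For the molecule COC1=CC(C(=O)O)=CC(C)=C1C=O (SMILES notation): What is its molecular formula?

Walk through each heavy atom and fill implicit hydrogens from standard valence (C 4, N 3, O 2, S 2, halogen 1):
  atom 1: C, bond orders sum to 1 (valence 4) → 3 H
  atom 2: O, bond orders sum to 2 (valence 2) → 0 H
  atom 3: C, bond orders sum to 4 (valence 4) → 0 H
  atom 4: C, bond orders sum to 3 (valence 4) → 1 H
  atom 5: C, bond orders sum to 4 (valence 4) → 0 H
  atom 6: C, bond orders sum to 4 (valence 4) → 0 H
  atom 7: O, bond orders sum to 2 (valence 2) → 0 H
  atom 8: O, bond orders sum to 1 (valence 2) → 1 H
  atom 9: C, bond orders sum to 3 (valence 4) → 1 H
  atom 10: C, bond orders sum to 4 (valence 4) → 0 H
  atom 11: C, bond orders sum to 1 (valence 4) → 3 H
  atom 12: C, bond orders sum to 4 (valence 4) → 0 H
  atom 13: C, bond orders sum to 3 (valence 4) → 1 H
  atom 14: O, bond orders sum to 2 (valence 2) → 0 H
Totals → C:10, H:10, O:4.
In Hill order: C10H10O4.

C10H10O4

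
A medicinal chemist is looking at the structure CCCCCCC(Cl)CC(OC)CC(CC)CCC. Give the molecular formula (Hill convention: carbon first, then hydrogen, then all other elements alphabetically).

C17H35ClO

Walk through each heavy atom and fill implicit hydrogens from standard valence (C 4, N 3, O 2, S 2, halogen 1):
  atom 1: C, bond orders sum to 1 (valence 4) → 3 H
  atom 2: C, bond orders sum to 2 (valence 4) → 2 H
  atom 3: C, bond orders sum to 2 (valence 4) → 2 H
  atom 4: C, bond orders sum to 2 (valence 4) → 2 H
  atom 5: C, bond orders sum to 2 (valence 4) → 2 H
  atom 6: C, bond orders sum to 2 (valence 4) → 2 H
  atom 7: C, bond orders sum to 3 (valence 4) → 1 H
  atom 8: Cl (halogen, monovalent) → 0 H
  atom 9: C, bond orders sum to 2 (valence 4) → 2 H
  atom 10: C, bond orders sum to 3 (valence 4) → 1 H
  atom 11: O, bond orders sum to 2 (valence 2) → 0 H
  atom 12: C, bond orders sum to 1 (valence 4) → 3 H
  atom 13: C, bond orders sum to 2 (valence 4) → 2 H
  atom 14: C, bond orders sum to 3 (valence 4) → 1 H
  atom 15: C, bond orders sum to 2 (valence 4) → 2 H
  atom 16: C, bond orders sum to 1 (valence 4) → 3 H
  atom 17: C, bond orders sum to 2 (valence 4) → 2 H
  atom 18: C, bond orders sum to 2 (valence 4) → 2 H
  atom 19: C, bond orders sum to 1 (valence 4) → 3 H
Totals → C:17, H:35, Cl:1, O:1.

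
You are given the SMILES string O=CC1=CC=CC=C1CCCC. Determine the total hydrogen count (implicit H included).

14

Walk through each heavy atom and fill implicit hydrogens from standard valence (C 4, N 3, O 2, S 2, halogen 1):
  atom 1: O, bond orders sum to 2 (valence 2) → 0 H
  atom 2: C, bond orders sum to 3 (valence 4) → 1 H
  atom 3: C, bond orders sum to 4 (valence 4) → 0 H
  atom 4: C, bond orders sum to 3 (valence 4) → 1 H
  atom 5: C, bond orders sum to 3 (valence 4) → 1 H
  atom 6: C, bond orders sum to 3 (valence 4) → 1 H
  atom 7: C, bond orders sum to 3 (valence 4) → 1 H
  atom 8: C, bond orders sum to 4 (valence 4) → 0 H
  atom 9: C, bond orders sum to 2 (valence 4) → 2 H
  atom 10: C, bond orders sum to 2 (valence 4) → 2 H
  atom 11: C, bond orders sum to 2 (valence 4) → 2 H
  atom 12: C, bond orders sum to 1 (valence 4) → 3 H
Total hydrogens: 14.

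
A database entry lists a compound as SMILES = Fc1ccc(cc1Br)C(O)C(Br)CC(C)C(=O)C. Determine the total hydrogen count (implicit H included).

Walk through each heavy atom and fill implicit hydrogens from standard valence (C 4, N 3, O 2, S 2, halogen 1); for lowercase aromatic atoms, an aromatic c carries 1 H when it has two neighbours and 0 H with three, and aromatic n carries 0 H:
  atom 1: F (halogen, monovalent) → 0 H
  atom 2: aromatic c, 3 neighbours → 0 H
  atom 3: aromatic c, 2 neighbours → 1 H
  atom 4: aromatic c, 2 neighbours → 1 H
  atom 5: aromatic c, 3 neighbours → 0 H
  atom 6: aromatic c, 2 neighbours → 1 H
  atom 7: aromatic c, 3 neighbours → 0 H
  atom 8: Br (halogen, monovalent) → 0 H
  atom 9: C, bond orders sum to 3 (valence 4) → 1 H
  atom 10: O, bond orders sum to 1 (valence 2) → 1 H
  atom 11: C, bond orders sum to 3 (valence 4) → 1 H
  atom 12: Br (halogen, monovalent) → 0 H
  atom 13: C, bond orders sum to 2 (valence 4) → 2 H
  atom 14: C, bond orders sum to 3 (valence 4) → 1 H
  atom 15: C, bond orders sum to 1 (valence 4) → 3 H
  atom 16: C, bond orders sum to 4 (valence 4) → 0 H
  atom 17: O, bond orders sum to 2 (valence 2) → 0 H
  atom 18: C, bond orders sum to 1 (valence 4) → 3 H
Total hydrogens: 15.

15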